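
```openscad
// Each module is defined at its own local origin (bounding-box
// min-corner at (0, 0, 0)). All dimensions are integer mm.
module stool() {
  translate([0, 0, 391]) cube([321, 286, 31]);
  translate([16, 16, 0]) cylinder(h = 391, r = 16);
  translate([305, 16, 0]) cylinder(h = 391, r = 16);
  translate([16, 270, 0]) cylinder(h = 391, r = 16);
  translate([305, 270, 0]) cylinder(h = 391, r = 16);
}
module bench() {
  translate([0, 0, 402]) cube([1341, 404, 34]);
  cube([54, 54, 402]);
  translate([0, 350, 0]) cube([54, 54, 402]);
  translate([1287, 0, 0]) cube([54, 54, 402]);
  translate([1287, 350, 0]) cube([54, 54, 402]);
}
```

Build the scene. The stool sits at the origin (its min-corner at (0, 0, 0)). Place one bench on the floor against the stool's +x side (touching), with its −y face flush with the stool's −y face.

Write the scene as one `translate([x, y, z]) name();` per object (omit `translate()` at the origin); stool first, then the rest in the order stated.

stool();
translate([321, 0, 0]) bench();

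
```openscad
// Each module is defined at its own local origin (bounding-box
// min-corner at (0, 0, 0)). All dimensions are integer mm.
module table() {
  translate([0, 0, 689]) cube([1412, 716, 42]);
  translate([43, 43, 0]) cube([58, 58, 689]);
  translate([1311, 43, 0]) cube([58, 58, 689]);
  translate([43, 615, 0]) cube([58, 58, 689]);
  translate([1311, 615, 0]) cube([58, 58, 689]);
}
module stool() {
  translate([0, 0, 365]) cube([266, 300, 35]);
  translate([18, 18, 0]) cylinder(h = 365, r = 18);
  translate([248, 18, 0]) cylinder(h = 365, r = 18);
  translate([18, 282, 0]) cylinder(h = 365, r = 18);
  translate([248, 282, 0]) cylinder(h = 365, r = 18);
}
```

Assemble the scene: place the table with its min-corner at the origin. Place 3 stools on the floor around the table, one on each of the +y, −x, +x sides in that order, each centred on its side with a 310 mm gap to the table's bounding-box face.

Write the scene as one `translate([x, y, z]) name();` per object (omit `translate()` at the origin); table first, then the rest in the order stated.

table();
translate([573, 1026, 0]) stool();
translate([-576, 208, 0]) stool();
translate([1722, 208, 0]) stool();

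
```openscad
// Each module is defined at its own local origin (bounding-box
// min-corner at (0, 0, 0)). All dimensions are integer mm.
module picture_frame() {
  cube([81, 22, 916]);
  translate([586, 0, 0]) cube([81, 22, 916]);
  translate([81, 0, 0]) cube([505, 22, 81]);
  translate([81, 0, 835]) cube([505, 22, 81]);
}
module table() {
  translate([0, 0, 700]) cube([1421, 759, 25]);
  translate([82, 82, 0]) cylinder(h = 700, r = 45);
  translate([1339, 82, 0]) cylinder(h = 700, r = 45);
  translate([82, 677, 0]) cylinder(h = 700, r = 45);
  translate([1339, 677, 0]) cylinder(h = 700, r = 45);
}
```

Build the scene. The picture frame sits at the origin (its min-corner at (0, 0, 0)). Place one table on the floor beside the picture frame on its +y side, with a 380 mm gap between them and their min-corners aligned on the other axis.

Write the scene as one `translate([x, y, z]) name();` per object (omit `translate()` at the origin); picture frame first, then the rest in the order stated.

picture_frame();
translate([0, 402, 0]) table();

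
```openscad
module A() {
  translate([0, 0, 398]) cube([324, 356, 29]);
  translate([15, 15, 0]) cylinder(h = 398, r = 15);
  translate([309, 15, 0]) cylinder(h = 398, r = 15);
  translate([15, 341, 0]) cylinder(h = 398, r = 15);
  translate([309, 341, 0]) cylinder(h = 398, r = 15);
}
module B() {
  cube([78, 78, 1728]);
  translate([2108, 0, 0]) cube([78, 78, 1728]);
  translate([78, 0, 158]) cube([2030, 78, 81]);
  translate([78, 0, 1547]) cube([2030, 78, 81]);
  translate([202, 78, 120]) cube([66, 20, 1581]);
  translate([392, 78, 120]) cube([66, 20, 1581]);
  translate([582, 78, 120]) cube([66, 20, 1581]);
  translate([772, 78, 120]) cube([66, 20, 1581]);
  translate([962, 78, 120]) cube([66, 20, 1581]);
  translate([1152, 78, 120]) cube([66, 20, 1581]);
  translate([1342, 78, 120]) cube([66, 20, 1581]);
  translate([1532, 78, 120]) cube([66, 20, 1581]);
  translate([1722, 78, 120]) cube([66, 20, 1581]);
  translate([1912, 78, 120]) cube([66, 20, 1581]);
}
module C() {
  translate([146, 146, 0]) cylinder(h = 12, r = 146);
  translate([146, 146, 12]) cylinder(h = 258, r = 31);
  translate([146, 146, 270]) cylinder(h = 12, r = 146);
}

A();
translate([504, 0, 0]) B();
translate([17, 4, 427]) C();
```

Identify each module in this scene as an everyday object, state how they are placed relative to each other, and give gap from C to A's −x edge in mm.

The spool's min-x is at 17; the stool's min-x is 0; gap = 17 mm.

A is a stool. B is a fence section. C is a spool. The fence section is on the floor beside the stool on its +x side. The spool is on top of the stool. The gap from the spool to the stool's −x edge is 17 mm.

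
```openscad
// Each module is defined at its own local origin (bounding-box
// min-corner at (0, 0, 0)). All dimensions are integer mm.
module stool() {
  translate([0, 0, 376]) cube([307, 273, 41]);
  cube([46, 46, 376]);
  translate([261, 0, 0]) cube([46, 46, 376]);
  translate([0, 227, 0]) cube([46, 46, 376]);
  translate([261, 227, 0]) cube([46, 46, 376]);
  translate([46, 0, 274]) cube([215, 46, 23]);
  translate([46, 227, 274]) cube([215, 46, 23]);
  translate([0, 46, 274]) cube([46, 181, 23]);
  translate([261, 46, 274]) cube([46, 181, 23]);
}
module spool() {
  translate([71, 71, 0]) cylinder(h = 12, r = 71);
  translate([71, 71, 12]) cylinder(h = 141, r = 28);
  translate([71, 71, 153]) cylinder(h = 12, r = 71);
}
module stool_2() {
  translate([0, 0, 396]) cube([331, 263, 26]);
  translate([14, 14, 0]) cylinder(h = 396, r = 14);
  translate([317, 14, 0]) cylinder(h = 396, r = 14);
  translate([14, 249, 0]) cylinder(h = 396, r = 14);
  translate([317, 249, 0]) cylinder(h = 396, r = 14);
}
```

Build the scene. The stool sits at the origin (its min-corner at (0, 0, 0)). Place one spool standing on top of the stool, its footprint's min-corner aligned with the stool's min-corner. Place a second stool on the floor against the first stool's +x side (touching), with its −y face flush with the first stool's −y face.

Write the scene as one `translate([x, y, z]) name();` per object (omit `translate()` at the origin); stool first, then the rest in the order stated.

stool();
translate([0, 0, 417]) spool();
translate([307, 0, 0]) stool_2();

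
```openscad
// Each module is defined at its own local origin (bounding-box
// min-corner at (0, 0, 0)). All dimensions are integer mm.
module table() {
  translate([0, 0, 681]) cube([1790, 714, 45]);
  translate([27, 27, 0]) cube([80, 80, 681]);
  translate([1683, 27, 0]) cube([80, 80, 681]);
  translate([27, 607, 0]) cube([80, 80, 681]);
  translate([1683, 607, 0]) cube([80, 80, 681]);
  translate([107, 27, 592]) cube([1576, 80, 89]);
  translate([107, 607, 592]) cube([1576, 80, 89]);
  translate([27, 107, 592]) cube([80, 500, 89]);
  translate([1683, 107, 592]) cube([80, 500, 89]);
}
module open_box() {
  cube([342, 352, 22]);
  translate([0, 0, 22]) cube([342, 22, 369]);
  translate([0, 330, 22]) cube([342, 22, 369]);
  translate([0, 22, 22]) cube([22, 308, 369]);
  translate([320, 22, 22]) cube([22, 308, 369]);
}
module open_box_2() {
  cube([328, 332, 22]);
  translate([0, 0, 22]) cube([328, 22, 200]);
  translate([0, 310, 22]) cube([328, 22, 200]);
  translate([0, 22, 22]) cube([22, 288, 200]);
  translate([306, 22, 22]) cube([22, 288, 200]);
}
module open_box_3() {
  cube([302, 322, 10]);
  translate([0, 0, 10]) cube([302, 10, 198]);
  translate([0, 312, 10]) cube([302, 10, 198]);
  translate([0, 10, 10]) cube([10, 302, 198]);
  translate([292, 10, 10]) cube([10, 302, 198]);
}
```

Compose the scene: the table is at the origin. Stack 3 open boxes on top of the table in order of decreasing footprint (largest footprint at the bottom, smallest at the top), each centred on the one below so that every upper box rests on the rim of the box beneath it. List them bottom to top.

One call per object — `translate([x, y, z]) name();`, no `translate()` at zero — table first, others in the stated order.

table();
translate([724, 181, 726]) open_box();
translate([731, 191, 1117]) open_box_2();
translate([744, 196, 1339]) open_box_3();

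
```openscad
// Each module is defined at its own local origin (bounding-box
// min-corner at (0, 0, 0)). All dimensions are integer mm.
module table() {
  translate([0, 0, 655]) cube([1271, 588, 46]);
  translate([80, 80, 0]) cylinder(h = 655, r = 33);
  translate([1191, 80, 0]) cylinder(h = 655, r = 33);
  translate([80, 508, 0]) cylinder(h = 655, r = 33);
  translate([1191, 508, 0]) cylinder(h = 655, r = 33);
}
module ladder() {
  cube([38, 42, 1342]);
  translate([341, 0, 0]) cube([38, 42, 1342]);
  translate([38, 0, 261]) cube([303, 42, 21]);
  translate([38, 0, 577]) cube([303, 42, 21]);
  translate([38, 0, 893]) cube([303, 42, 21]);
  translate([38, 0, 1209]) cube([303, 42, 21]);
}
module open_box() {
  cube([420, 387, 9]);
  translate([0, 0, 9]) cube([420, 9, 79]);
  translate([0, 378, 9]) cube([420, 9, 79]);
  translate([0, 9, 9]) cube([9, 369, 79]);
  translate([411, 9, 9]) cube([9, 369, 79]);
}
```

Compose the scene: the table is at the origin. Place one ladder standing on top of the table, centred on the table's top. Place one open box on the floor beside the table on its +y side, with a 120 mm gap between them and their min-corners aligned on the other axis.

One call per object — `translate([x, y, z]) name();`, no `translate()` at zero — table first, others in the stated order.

table();
translate([446, 273, 701]) ladder();
translate([0, 708, 0]) open_box();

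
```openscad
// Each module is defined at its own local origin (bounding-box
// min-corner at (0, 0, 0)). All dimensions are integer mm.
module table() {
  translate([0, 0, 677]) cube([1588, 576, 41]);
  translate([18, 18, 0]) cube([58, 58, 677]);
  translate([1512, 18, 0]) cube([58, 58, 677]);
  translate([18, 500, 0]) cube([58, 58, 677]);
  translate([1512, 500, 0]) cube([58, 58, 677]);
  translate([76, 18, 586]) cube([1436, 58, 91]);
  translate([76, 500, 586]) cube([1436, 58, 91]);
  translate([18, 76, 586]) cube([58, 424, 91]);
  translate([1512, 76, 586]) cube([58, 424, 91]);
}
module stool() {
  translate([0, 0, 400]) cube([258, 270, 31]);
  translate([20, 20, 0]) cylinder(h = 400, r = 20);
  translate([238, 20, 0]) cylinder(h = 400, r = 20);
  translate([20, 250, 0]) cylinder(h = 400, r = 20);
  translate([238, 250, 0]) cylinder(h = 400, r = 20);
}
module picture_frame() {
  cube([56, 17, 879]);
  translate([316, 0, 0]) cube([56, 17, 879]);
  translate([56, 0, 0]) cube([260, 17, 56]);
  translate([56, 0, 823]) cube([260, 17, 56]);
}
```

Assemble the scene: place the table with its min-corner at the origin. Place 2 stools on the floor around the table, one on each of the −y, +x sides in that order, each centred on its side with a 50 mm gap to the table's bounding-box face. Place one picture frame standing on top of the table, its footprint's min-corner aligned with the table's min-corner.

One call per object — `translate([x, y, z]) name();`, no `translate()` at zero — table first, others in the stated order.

table();
translate([665, -320, 0]) stool();
translate([1638, 153, 0]) stool();
translate([0, 0, 718]) picture_frame();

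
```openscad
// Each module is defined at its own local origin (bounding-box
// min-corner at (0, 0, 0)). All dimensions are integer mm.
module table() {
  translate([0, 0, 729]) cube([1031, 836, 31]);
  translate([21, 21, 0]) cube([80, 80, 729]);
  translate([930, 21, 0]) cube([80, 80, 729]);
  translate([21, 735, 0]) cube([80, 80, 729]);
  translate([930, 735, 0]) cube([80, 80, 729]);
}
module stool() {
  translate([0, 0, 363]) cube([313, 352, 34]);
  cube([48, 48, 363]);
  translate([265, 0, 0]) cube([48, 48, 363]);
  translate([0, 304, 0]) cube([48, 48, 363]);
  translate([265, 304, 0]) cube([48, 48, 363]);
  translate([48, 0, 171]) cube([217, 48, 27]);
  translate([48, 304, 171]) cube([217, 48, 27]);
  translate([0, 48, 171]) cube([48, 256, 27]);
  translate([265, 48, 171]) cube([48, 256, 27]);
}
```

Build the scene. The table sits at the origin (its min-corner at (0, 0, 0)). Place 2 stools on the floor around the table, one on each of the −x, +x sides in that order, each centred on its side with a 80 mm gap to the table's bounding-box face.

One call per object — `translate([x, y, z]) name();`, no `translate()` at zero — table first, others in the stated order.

table();
translate([-393, 242, 0]) stool();
translate([1111, 242, 0]) stool();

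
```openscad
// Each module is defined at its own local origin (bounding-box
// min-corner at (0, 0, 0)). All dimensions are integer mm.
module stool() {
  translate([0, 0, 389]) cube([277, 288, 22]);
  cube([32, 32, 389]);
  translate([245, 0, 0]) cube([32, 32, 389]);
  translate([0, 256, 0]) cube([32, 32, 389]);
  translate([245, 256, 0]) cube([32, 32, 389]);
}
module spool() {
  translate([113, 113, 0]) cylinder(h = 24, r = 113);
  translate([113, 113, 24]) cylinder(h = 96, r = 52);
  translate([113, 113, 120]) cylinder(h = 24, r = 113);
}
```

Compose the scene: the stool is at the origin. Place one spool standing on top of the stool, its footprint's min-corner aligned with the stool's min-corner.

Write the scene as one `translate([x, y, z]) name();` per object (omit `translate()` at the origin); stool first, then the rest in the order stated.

stool();
translate([0, 0, 411]) spool();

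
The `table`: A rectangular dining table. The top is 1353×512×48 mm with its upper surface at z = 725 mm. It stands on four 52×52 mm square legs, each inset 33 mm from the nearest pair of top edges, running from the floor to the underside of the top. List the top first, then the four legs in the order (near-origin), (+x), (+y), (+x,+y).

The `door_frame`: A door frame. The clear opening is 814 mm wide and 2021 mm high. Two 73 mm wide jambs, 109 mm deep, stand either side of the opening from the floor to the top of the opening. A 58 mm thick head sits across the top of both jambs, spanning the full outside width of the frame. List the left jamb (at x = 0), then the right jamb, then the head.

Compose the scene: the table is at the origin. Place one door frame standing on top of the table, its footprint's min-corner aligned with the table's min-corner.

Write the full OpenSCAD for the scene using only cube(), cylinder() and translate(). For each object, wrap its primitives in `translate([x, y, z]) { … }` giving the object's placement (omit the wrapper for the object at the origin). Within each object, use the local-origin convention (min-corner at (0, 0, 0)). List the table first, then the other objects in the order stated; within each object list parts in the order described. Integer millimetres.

translate([0, 0, 677]) cube([1353, 512, 48]);
translate([33, 33, 0]) cube([52, 52, 677]);
translate([1268, 33, 0]) cube([52, 52, 677]);
translate([33, 427, 0]) cube([52, 52, 677]);
translate([1268, 427, 0]) cube([52, 52, 677]);
translate([0, 0, 725]) {
  cube([73, 109, 2021]);
  translate([887, 0, 0]) cube([73, 109, 2021]);
  translate([0, 0, 2021]) cube([960, 109, 58]);
}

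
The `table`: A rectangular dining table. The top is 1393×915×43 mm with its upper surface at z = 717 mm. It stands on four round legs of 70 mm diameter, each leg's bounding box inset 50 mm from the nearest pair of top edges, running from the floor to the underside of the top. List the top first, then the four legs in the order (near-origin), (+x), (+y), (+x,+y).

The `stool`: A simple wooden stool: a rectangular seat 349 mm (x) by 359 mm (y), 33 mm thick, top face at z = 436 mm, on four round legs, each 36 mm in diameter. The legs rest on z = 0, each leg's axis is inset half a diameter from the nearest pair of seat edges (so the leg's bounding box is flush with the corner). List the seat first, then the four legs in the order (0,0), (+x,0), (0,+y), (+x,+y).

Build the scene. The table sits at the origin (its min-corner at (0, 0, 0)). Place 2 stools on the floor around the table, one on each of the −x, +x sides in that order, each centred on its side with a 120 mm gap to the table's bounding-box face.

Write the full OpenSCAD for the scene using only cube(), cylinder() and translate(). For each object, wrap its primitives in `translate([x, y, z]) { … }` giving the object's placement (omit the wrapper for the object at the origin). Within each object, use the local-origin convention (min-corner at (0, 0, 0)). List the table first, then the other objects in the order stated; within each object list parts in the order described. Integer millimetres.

translate([0, 0, 674]) cube([1393, 915, 43]);
translate([85, 85, 0]) cylinder(h = 674, r = 35);
translate([1308, 85, 0]) cylinder(h = 674, r = 35);
translate([85, 830, 0]) cylinder(h = 674, r = 35);
translate([1308, 830, 0]) cylinder(h = 674, r = 35);
translate([-469, 278, 0]) {
  translate([0, 0, 403]) cube([349, 359, 33]);
  translate([18, 18, 0]) cylinder(h = 403, r = 18);
  translate([331, 18, 0]) cylinder(h = 403, r = 18);
  translate([18, 341, 0]) cylinder(h = 403, r = 18);
  translate([331, 341, 0]) cylinder(h = 403, r = 18);
}
translate([1513, 278, 0]) {
  translate([0, 0, 403]) cube([349, 359, 33]);
  translate([18, 18, 0]) cylinder(h = 403, r = 18);
  translate([331, 18, 0]) cylinder(h = 403, r = 18);
  translate([18, 341, 0]) cylinder(h = 403, r = 18);
  translate([331, 341, 0]) cylinder(h = 403, r = 18);
}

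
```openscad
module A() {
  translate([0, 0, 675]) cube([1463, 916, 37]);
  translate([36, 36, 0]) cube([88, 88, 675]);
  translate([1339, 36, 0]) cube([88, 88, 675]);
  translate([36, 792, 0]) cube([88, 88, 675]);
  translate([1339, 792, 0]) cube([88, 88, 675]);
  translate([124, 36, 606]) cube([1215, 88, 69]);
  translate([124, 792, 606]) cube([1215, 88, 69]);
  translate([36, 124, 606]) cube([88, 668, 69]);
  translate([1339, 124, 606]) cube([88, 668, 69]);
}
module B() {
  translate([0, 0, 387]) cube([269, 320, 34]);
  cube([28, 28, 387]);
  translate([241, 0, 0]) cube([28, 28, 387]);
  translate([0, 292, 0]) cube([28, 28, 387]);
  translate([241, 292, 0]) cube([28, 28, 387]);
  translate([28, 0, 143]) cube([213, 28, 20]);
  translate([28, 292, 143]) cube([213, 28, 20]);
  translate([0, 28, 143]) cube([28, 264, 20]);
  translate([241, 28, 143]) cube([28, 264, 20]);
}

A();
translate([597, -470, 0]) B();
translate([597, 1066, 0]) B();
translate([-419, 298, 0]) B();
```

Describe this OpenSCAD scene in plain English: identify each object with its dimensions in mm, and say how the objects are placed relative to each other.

A is a table with a 1463×916 mm rectangular top, 37 mm thick, top surface at z = 712 mm, supported by four 88×88 mm square legs, each inset 36 mm from the nearest pair of top edges, running from the floor. Four apron rails, 88 mm thick and 69 mm tall, run between adjacent legs with their top edges flush with the underside of the top and their outer faces flush with the legs' outer faces.

B is a simple wooden stool: a rectangular seat 269 mm (x) by 320 mm (y), 34 mm thick, top face at z = 421 mm, on four square legs, each 28×28 mm in cross-section. The legs rest on z = 0, each flush with a corner of the seat. Four stretchers, 28 mm wide and 20 mm tall, connect adjacent legs with their undersides at z = 143 mm, each running between the inner faces of the legs it joins and aligned with the legs' outer faces on the other axis.

Three stools sit around the table at the −y, +y, −x sides.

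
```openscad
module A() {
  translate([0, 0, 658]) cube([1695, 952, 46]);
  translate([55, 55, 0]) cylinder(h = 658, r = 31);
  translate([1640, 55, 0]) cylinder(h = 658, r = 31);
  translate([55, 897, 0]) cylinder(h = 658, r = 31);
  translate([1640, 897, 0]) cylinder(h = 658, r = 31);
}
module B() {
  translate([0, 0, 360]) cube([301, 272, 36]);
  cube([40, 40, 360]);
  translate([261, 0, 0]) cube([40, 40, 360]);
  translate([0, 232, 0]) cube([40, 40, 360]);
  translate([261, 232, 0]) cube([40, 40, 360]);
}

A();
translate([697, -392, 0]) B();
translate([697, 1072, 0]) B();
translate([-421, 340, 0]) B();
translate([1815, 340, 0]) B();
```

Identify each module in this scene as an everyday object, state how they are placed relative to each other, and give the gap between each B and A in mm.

A is a table. B is a stool. Four stools sit around the table at the −y, +y, −x, +x sides. The gap between each stool and the table is 120 mm.

Each stool's nearest face is 120 mm from the table's bounding box.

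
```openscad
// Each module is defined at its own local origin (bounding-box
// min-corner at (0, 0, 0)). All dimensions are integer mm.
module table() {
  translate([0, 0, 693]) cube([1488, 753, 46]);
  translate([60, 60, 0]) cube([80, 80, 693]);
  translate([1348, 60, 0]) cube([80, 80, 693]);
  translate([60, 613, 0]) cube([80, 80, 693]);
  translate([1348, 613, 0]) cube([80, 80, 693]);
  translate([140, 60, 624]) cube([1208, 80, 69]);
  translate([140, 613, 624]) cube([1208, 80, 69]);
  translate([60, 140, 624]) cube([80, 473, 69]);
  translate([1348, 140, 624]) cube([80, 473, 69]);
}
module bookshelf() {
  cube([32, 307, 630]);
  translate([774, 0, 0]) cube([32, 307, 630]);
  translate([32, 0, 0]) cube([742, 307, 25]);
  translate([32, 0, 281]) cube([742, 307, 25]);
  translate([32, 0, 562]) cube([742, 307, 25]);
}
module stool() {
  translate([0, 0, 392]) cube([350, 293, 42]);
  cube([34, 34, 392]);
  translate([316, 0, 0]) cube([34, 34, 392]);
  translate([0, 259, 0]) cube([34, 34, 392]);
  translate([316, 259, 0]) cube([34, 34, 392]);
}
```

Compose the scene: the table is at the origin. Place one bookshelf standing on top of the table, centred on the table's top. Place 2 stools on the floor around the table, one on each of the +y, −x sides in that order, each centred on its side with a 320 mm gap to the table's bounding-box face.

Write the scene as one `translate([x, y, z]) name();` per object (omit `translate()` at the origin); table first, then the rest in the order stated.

table();
translate([341, 223, 739]) bookshelf();
translate([569, 1073, 0]) stool();
translate([-670, 230, 0]) stool();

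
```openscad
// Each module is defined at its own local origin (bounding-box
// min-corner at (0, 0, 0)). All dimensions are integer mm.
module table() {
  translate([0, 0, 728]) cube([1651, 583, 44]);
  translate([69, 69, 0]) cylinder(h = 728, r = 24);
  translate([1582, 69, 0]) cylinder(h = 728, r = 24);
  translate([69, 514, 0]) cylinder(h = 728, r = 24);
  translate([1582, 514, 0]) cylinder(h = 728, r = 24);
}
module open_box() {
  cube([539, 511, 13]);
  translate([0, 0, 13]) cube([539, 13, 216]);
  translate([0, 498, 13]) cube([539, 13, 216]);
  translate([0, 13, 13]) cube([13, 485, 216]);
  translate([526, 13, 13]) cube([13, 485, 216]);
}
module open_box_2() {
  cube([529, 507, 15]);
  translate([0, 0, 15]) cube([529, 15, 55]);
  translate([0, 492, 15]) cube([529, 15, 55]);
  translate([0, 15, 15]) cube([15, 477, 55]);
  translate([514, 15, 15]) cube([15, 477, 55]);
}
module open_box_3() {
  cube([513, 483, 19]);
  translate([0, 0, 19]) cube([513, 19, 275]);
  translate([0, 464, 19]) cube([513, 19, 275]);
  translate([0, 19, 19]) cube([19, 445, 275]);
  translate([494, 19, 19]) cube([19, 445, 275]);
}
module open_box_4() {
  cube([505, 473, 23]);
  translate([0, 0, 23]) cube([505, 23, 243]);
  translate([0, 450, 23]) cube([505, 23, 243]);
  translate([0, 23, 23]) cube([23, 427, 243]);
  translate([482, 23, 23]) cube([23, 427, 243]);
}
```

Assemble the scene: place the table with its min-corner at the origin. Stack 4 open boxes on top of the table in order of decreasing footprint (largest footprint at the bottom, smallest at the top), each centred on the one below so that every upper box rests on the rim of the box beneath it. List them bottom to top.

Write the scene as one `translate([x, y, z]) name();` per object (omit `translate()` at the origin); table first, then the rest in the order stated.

table();
translate([556, 36, 772]) open_box();
translate([561, 38, 1001]) open_box_2();
translate([569, 50, 1071]) open_box_3();
translate([573, 55, 1365]) open_box_4();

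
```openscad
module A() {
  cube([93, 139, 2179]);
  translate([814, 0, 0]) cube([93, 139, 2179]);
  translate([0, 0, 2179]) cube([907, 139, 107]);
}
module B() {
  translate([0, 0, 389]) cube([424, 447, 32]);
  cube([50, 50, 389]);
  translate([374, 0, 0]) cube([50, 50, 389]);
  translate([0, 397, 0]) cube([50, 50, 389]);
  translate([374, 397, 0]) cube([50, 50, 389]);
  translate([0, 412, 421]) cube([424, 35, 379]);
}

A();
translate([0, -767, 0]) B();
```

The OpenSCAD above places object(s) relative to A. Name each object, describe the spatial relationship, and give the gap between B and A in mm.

A is a door frame. B is a chair. The chair is on the floor beside the door frame on its −y side. The gap between the chair and the door frame is 320 mm.

The chair's nearest face is 320 mm from the door frame's −y face.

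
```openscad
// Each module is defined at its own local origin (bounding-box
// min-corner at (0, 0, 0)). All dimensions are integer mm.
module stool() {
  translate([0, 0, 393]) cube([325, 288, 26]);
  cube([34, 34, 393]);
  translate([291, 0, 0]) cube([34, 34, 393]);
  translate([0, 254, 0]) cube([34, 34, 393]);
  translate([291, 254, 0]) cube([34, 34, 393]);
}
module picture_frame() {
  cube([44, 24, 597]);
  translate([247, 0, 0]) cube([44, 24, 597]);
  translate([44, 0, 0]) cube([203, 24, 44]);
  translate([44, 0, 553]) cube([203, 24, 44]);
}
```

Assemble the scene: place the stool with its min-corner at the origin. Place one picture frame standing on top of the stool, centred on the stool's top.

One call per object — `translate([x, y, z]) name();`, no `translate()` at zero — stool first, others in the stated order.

stool();
translate([17, 132, 419]) picture_frame();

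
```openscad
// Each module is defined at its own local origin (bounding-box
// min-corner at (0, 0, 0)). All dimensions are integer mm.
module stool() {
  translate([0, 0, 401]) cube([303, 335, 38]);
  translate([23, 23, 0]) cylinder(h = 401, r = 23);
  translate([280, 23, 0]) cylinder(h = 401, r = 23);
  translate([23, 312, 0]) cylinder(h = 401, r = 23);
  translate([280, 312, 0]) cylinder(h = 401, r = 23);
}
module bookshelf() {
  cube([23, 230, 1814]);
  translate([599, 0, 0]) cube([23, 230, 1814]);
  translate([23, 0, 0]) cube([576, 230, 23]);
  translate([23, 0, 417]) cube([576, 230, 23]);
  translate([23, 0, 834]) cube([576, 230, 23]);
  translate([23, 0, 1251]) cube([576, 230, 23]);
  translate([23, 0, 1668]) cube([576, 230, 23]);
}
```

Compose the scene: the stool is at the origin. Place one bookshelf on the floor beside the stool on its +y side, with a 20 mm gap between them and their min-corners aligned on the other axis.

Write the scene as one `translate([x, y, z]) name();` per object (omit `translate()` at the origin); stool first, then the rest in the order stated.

stool();
translate([0, 355, 0]) bookshelf();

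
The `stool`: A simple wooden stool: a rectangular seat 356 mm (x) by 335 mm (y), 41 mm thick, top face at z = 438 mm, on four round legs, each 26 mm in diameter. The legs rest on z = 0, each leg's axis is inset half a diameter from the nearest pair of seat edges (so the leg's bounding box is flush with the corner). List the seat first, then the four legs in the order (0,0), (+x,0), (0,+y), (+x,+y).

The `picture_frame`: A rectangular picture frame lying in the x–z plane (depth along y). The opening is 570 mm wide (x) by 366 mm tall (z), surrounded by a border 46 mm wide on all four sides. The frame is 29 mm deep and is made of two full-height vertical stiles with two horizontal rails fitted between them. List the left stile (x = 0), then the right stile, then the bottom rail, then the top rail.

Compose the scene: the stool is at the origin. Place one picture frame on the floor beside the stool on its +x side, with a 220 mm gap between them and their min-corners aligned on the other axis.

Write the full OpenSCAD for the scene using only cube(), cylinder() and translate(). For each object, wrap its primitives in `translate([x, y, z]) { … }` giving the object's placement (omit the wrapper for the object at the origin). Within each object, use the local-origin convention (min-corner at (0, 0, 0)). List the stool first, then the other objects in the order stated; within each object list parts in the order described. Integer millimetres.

translate([0, 0, 397]) cube([356, 335, 41]);
translate([13, 13, 0]) cylinder(h = 397, r = 13);
translate([343, 13, 0]) cylinder(h = 397, r = 13);
translate([13, 322, 0]) cylinder(h = 397, r = 13);
translate([343, 322, 0]) cylinder(h = 397, r = 13);
translate([576, 0, 0]) {
  cube([46, 29, 458]);
  translate([616, 0, 0]) cube([46, 29, 458]);
  translate([46, 0, 0]) cube([570, 29, 46]);
  translate([46, 0, 412]) cube([570, 29, 46]);
}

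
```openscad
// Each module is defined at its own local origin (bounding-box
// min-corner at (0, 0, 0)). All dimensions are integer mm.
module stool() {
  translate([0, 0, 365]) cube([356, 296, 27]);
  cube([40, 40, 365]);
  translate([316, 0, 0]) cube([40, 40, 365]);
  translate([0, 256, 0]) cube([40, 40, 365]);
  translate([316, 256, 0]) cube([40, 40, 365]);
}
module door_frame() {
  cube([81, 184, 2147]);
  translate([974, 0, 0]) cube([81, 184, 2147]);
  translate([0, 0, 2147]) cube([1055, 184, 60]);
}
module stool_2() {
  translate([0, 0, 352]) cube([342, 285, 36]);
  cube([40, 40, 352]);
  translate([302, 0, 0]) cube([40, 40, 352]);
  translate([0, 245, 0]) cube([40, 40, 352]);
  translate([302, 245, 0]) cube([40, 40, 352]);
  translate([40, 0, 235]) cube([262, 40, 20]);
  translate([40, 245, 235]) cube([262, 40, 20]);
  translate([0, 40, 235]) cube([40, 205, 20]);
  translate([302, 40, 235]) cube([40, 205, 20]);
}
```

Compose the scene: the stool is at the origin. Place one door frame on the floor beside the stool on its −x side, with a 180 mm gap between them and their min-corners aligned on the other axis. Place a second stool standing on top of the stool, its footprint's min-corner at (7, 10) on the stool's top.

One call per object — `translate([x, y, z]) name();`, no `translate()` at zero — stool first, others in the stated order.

stool();
translate([-1235, 0, 0]) door_frame();
translate([7, 10, 392]) stool_2();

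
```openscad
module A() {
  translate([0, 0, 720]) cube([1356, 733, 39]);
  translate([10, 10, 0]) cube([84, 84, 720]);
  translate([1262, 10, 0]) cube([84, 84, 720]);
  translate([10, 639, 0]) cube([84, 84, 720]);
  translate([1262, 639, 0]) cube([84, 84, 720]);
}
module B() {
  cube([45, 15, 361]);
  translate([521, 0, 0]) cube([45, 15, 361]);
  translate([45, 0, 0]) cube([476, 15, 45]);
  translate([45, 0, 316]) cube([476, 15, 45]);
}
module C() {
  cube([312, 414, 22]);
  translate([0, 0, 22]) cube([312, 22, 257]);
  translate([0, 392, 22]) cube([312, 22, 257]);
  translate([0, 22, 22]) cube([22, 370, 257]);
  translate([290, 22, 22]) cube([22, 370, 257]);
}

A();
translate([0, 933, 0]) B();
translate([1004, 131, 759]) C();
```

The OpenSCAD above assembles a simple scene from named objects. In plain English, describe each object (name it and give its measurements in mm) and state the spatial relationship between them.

A is a table: top 1356 mm (x) × 733 mm (y), 39 mm thick, upper face at z = 759 mm, on four 84×84 mm square legs, each inset 10 mm from the nearest pair of top edges, running from z = 0 to the bottom of the top.

B is a rectangular picture frame lying in the x–z plane (depth along y). The opening is 476 mm wide (x) by 271 mm tall (z), surrounded by a border 45 mm wide on all four sides. The frame is 15 mm deep and is made of two full-height vertical stiles with two horizontal rails fitted between them.

C is an open storage box with external size 312×414×279 mm and wall thickness 22 mm (the base is also 22 mm thick). The base covers the whole footprint; the four walls stand on the base, with the y-facing walls full-width and the x-facing walls fitting between their inner faces.

The picture frame is on the floor beside the table on its +y side. The open box is on top of the table.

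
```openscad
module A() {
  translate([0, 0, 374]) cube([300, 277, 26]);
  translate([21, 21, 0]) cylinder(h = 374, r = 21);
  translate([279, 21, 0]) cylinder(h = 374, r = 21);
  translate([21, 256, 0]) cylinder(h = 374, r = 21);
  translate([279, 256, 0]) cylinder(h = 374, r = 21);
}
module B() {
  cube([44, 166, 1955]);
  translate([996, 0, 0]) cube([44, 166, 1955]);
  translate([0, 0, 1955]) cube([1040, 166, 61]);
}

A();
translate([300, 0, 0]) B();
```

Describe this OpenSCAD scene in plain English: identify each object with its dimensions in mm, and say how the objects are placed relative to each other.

A is a simple wooden stool: a rectangular seat 300 mm (x) by 277 mm (y), 26 mm thick, top face at z = 400 mm, on four round legs, each 42 mm in diameter. The legs rest on z = 0, each leg's axis is inset half a diameter from the nearest pair of seat edges (so the leg's bounding box is flush with the corner).

B is a rectangular door frame: two vertical jambs of 44×166 mm section, 1955 mm tall, with a clear opening 952 mm wide between their inner faces. A header 61 mm tall and 166 mm deep lies on top of the jambs and spans the full outside width.

The door frame is against the stool's +x side, with their −y faces flush.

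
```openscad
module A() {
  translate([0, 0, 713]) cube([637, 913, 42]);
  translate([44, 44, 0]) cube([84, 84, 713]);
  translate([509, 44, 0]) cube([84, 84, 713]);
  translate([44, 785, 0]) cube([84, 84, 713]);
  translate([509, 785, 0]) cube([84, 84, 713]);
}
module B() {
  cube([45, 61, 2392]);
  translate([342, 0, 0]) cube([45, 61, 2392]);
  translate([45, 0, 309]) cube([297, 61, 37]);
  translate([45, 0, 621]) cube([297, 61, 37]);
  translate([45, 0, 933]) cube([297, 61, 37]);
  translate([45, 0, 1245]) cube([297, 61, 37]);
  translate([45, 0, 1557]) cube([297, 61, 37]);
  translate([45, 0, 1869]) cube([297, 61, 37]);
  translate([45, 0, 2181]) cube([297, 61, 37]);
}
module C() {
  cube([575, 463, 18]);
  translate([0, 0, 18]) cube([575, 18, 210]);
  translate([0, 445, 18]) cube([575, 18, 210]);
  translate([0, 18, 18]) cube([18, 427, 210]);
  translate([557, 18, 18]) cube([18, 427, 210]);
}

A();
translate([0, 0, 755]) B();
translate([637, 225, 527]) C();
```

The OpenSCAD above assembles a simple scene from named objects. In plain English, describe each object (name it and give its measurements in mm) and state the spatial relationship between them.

A is a rectangular dining table. The top is 637×913×42 mm with its upper surface at z = 755 mm. It stands on four 84×84 mm square legs, each inset 44 mm from the nearest pair of top edges, running from the floor to the underside of the top.

B is a wooden ladder with two side rails of 45×61 mm section and 2392 mm height, set 387 mm apart overall. Between them run 7 rectangular rungs (61 mm deep, 37 mm thick), front faces flush with the rails' −y face. The bottom of the first rung is 309 mm above the floor and each subsequent rung is 312 mm higher than the one below.

C is an open-topped rectangular box: outside dimensions 575×463×228 mm, with a uniform wall and base thickness of 18 mm. The base is a full 575×463 slab on the floor; four walls sit on top of the base. The front and back walls (the −y and +y sides) span the full width; the two side walls fit between them.

The ladder is on top of the table. The open box is beside the table with their tops flush at z = 755.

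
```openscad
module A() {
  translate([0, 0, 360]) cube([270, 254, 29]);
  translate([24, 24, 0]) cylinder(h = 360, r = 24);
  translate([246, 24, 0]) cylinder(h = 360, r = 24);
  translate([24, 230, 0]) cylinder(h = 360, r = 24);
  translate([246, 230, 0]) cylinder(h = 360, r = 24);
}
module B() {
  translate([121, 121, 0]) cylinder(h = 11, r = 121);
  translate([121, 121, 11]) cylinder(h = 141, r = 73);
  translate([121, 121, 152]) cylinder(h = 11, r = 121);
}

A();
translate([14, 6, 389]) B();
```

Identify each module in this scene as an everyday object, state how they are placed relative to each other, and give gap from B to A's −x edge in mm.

The spool's min-x is at 14; the stool's min-x is 0; gap = 14 mm.

A is a stool. B is a spool. The spool is on top of the stool, centred. The gap from the spool to the stool's −x edge is 14 mm.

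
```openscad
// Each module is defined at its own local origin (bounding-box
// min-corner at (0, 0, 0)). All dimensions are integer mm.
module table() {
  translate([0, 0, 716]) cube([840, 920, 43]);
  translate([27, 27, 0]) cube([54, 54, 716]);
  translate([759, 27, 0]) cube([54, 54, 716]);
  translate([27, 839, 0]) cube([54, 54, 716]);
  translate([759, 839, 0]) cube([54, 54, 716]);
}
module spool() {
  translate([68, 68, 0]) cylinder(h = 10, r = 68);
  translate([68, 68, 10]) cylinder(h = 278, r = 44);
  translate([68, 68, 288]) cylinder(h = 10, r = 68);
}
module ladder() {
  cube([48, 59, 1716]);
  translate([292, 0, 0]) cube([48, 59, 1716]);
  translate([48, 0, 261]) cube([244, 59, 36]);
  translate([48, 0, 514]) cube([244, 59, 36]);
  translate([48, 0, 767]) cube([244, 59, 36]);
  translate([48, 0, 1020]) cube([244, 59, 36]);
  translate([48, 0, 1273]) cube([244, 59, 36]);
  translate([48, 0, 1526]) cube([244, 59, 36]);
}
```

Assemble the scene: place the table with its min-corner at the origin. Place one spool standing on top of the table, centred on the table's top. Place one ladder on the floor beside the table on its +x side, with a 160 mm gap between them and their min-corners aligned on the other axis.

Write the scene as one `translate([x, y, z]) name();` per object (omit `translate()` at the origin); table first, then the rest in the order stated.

table();
translate([352, 392, 759]) spool();
translate([1000, 0, 0]) ladder();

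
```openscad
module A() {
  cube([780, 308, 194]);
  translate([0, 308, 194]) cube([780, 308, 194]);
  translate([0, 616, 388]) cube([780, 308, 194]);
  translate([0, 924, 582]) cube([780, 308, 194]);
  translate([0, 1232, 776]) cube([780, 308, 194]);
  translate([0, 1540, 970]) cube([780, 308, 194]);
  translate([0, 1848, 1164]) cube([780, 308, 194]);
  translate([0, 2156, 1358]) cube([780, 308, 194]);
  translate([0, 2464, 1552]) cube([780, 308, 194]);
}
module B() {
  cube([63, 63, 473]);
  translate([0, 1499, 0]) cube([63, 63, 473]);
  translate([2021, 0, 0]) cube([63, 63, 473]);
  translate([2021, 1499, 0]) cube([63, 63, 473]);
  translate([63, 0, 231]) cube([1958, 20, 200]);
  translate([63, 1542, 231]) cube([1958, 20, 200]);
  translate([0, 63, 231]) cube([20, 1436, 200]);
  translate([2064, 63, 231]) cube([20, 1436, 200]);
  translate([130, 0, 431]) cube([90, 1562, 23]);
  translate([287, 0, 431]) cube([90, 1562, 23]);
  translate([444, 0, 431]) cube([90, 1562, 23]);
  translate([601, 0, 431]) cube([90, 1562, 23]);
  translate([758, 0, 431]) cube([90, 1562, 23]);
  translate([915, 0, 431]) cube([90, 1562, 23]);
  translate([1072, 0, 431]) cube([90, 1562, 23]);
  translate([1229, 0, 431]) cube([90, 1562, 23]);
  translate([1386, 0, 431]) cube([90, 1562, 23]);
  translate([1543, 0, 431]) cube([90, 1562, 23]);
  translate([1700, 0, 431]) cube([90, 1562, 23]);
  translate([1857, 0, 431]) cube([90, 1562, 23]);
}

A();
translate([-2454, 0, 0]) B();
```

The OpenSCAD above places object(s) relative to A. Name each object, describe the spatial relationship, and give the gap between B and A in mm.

The bed frame's nearest face is 370 mm from the staircase's −x face.

A is a staircase. B is a bed frame. The bed frame is on the floor beside the staircase on its −x side. The gap between the bed frame and the staircase is 370 mm.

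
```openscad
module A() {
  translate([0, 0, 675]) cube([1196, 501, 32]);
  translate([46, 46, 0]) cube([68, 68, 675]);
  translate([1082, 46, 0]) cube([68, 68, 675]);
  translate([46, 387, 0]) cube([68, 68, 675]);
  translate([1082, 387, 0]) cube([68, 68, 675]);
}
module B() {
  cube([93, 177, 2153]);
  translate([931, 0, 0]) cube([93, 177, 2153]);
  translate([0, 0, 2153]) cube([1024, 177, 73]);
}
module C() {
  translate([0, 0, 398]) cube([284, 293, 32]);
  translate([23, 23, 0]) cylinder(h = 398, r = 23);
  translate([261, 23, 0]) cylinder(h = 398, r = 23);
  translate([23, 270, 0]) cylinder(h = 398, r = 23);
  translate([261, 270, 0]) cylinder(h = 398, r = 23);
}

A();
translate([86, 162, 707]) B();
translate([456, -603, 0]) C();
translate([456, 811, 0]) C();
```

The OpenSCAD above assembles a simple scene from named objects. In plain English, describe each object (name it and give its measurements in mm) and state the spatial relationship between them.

A is a table: top 1196 mm (x) × 501 mm (y), 32 mm thick, upper face at z = 707 mm, on four 68×68 mm square legs, each inset 46 mm from the nearest pair of top edges, running from z = 0 to the bottom of the top.

B is a door frame. The clear opening is 838 mm wide and 2153 mm high. Two 93 mm wide jambs, 177 mm deep, stand either side of the opening from the floor to the top of the opening. A 73 mm thick head sits across the top of both jambs, spanning the full outside width of the frame.

C is a simple wooden stool: a rectangular seat 284 mm (x) by 293 mm (y), 32 mm thick, top face at z = 430 mm, on four round legs, each 46 mm in diameter. The legs rest on z = 0, each leg's axis is inset half a diameter from the nearest pair of seat edges (so the leg's bounding box is flush with the corner).

The door frame is on top of the table, centred. Two stools sit around the table at the −y, +y sides.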